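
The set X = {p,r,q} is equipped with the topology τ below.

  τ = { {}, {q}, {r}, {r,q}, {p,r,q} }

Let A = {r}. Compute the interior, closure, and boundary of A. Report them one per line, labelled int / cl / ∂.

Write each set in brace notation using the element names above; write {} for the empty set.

interior: largest open inside A is {r} (from {}, {r})
cl via duality: int({p,q}) = {q}, so X∖{q} = {p,r}
cl∖int = {p}

int(A) = {r}
cl(A)  = {p,r}
∂A     = {p}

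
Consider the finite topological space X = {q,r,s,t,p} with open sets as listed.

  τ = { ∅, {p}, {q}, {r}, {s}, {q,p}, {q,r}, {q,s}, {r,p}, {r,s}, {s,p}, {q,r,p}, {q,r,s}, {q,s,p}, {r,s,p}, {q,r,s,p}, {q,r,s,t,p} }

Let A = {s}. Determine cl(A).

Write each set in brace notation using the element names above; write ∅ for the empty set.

cl via duality: int({q,r,t,p}) = {q,r,p}, so X∖{q,r,p} = {s,t}

{s,t}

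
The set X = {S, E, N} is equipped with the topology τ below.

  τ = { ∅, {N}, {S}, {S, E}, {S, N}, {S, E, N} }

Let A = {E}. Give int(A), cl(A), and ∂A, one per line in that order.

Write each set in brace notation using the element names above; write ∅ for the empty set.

open subsets of A: ∅; so int(A) = ∅
closure: X∖int(X∖A) = X∖{S, N} = {E}
∂A = {E} minus ∅ = {E}

int(A) = ∅
cl(A)  = {E}
∂A     = {E}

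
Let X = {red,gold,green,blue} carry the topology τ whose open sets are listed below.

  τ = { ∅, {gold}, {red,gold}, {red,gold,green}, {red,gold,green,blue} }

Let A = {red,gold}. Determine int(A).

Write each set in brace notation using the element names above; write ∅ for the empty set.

{red,gold}

open subsets of A: ∅, {gold}, {red,gold}; so int(A) = {red,gold}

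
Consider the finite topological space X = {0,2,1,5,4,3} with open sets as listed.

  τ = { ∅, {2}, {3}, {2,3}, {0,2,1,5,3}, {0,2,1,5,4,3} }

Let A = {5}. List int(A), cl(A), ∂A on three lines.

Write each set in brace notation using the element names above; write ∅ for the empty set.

int(A) = ∅
cl(A)  = {0,1,5,4}
∂A     = {0,1,5,4}

opens ⊆ A: ∅; union → int = ∅
complement {0,2,1,4,3}; its interior {2,3}; cl(A) = X∖{2,3} = {0,1,5,4}
boundary = {0,1,5,4} ∖ ∅ = {0,1,5,4}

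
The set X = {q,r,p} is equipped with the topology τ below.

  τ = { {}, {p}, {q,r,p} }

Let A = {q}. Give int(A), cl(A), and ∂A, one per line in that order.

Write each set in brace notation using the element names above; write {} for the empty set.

interior: largest open inside A is {} (from {})
cl via duality: int({r,p}) = {p}, so X∖{p} = {q,r}
cl∖int = {q,r}

int(A) = {}
cl(A)  = {q,r}
∂A     = {q,r}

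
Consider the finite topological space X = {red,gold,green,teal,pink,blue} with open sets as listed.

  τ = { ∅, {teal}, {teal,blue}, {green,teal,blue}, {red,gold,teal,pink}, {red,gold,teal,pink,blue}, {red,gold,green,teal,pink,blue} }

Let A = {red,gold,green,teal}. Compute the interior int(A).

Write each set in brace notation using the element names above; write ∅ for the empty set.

{teal}

open subsets of A: ∅, {teal}; so int(A) = {teal}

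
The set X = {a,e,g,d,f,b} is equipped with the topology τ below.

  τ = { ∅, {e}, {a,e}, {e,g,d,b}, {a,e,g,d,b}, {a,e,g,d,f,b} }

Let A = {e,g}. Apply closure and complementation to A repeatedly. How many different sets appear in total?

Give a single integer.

6

cl via duality: int({a,d,f,b}) = ∅, so X∖∅ = {a,e,g,d,f,b}
Write k for closure, c for complement:
  1. A     = {e,g}
  2. kA    = {a,e,g,d,f,b}
  3. cA    = {a,d,f,b}
  4. ckA   = ∅
  5. kcA   = {a,g,d,f,b}
  6. ckcA  = {e}
applying k or c yields no new set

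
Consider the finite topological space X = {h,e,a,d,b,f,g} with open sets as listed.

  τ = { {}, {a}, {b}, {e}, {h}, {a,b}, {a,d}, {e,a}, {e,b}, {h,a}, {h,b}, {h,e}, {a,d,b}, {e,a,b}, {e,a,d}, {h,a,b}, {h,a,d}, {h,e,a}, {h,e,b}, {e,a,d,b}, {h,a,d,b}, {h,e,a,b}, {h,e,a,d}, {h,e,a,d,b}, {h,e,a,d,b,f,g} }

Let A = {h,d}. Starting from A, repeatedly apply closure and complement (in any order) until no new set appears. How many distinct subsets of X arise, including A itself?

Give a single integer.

cl via duality: int({e,a,b,f,g}) = {e,a,b}, so X∖{e,a,b} = {h,d,f,g}
Write k for closure, c for complement:
  1. A     = {h,d}
  2. kA    = {h,d,f,g}
  3. cA    = {e,a,b,f,g}
  4. ckA   = {e,a,b}
  5. kcA   = {e,a,d,b,f,g}
  6. ckcA  = {h}
  7. kckcA = {h,f,g}
  8. ckckcA = {e,a,d,b}
applying k or c yields no new set

8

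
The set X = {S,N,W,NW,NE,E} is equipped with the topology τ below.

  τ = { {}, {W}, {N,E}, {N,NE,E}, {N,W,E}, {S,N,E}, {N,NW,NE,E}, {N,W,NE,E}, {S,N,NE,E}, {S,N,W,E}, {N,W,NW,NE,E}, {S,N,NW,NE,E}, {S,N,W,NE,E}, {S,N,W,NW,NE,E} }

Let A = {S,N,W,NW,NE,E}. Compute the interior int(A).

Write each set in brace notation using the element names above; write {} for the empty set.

{S,N,W,NW,NE,E}

opens ⊆ A: {}, {W}, {N,E}, {S,N,E}, {N,W,E}, {N,NE,E}, {N,NW,NE,E}, {S,N,NE,E}, {S,N,W,E}, {N,W,NE,E}, {S,N,NW,NE,E}, {N,W,NW,NE,E}, {S,N,W,NE,E}, {S,N,W,NW,NE,E}; union → int = {S,N,W,NW,NE,E}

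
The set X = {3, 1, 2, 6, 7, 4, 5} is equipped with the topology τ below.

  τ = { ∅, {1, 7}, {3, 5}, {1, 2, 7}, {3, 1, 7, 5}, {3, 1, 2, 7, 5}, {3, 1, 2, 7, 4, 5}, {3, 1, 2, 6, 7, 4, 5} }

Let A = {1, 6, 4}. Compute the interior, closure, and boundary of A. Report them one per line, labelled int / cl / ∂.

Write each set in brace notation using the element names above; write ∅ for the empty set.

interior: largest open inside A is ∅ (from ∅)
cl via duality: int({3, 2, 7, 5}) = {3, 5}, so X∖{3, 5} = {1, 2, 6, 7, 4}
cl∖int = {1, 2, 6, 7, 4}

int(A) = ∅
cl(A)  = {1, 2, 6, 7, 4}
∂A     = {1, 2, 6, 7, 4}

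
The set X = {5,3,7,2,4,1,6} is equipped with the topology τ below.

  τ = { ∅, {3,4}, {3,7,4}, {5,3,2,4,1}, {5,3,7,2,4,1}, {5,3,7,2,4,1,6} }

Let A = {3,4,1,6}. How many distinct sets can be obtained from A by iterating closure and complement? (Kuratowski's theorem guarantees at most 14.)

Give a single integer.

6

cl via duality: int({5,7,2}) = ∅, so X∖∅ = {5,3,7,2,4,1,6}
Write k for closure, c for complement:
  1. A     = {3,4,1,6}
  2. kA    = {5,3,7,2,4,1,6}
  3. cA    = {5,7,2}
  4. ckA   = ∅
  5. kcA   = {5,7,2,1,6}
  6. ckcA  = {3,4}
applying k or c yields no new set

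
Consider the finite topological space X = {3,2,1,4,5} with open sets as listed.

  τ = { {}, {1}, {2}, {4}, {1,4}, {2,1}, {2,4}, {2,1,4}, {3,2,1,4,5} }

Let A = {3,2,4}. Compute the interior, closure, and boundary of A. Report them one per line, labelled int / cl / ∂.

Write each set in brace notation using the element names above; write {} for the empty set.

int(A) = {2,4}
cl(A)  = {3,2,4,5}
∂A     = {3,5}

open subsets of A: {}, {4}, {2}, {2,4}; so int(A) = {2,4}
closure: X∖int(X∖A) = X∖{1} = {3,2,4,5}
∂A = {3,2,4,5} minus {2,4} = {3,5}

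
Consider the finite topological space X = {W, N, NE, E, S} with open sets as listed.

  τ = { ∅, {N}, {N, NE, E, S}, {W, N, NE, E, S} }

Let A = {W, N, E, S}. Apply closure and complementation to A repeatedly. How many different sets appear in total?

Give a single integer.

closure: X∖int(X∖A) = X∖∅ = {W, N, NE, E, S}
Let k=closure and c=complement:
  1. A     = {W, N, E, S}
  2. kA    = {W, N, NE, E, S}
  3. cA    = {NE}
  4. ckA   = ∅
  5. kcA   = {W, NE, E, S}
  6. ckcA  = {N}
— saturated at 6

6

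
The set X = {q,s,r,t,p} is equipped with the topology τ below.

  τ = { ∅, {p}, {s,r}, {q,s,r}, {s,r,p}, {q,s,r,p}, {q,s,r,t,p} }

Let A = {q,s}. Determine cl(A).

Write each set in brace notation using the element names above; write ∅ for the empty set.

{q,s,r,t}

closure: X∖int(X∖A) = X∖{p} = {q,s,r,t}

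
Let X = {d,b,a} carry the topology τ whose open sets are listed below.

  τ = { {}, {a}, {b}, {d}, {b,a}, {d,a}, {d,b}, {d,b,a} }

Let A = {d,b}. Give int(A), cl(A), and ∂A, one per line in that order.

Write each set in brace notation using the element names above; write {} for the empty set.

open subsets of A: {}, {b}, {d}, {d,b}; so int(A) = {d,b}
closure: X∖int(X∖A) = X∖{a} = {d,b}
∂A = {d,b} minus {d,b} = {}

int(A) = {d,b}
cl(A)  = {d,b}
∂A     = {}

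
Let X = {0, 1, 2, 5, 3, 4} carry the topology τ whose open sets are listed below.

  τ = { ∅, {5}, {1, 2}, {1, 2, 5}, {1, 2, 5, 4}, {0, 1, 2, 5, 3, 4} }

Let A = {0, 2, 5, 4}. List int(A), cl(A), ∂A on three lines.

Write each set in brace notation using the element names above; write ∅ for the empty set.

int(A) = {5}
cl(A)  = {0, 1, 2, 5, 3, 4}
∂A     = {0, 1, 2, 3, 4}

open subsets of A: ∅, {5}; so int(A) = {5}
closure: X∖int(X∖A) = X∖∅ = {0, 1, 2, 5, 3, 4}
∂A = {0, 1, 2, 5, 3, 4} minus {5} = {0, 1, 2, 3, 4}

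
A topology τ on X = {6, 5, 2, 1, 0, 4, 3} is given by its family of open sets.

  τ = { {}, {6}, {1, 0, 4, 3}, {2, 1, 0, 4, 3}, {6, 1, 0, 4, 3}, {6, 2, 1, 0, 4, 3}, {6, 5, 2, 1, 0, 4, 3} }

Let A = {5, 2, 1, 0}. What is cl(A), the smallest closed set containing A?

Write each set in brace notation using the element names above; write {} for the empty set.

{5, 2, 1, 0, 4, 3}

complement {6, 4, 3}; its interior {6}; cl(A) = X∖{6} = {5, 2, 1, 0, 4, 3}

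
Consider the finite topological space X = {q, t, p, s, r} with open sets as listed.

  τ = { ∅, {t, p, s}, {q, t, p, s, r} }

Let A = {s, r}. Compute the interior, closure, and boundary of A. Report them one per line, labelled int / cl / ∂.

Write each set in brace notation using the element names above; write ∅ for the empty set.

open subsets of A: ∅; so int(A) = ∅
closure: X∖int(X∖A) = X∖∅ = {q, t, p, s, r}
∂A = {q, t, p, s, r} minus ∅ = {q, t, p, s, r}

int(A) = ∅
cl(A)  = {q, t, p, s, r}
∂A     = {q, t, p, s, r}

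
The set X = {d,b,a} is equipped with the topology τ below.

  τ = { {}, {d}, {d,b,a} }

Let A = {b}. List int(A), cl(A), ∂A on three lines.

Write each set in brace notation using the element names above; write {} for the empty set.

int(A) = {}
cl(A)  = {b,a}
∂A     = {b,a}

open subsets of A: {}; so int(A) = {}
closure: X∖int(X∖A) = X∖{d} = {b,a}
∂A = {b,a} minus {} = {b,a}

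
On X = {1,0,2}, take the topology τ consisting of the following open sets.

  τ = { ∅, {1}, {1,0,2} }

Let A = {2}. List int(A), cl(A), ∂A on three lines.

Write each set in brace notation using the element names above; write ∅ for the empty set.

int(A) = ∅
cl(A)  = {0,2}
∂A     = {0,2}

interior: largest open inside A is ∅ (from ∅)
cl via duality: int({1,0}) = {1}, so X∖{1} = {0,2}
cl∖int = {0,2}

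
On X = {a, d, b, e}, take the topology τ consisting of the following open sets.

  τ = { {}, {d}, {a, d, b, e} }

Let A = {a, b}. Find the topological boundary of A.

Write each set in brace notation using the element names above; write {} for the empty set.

opens ⊆ A: {}; union → int = {}
complement {d, e}; its interior {d}; cl(A) = X∖{d} = {a, b, e}
boundary = {a, b, e} ∖ {} = {a, b, e}

{a, b, e}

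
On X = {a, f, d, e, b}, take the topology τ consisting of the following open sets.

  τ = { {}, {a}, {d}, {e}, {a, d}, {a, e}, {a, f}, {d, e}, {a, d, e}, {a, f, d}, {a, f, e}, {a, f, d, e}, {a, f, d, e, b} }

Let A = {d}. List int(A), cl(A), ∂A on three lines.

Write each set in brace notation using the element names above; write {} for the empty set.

U open, U⊆A: {}, {d}. int(A) = ⋃ = {d}
X∖A={a, f, e, b}, int(X∖A)={a, f, e}, hence cl(A)={d, b}
∂A: remove int from cl → {b}

int(A) = {d}
cl(A)  = {d, b}
∂A     = {b}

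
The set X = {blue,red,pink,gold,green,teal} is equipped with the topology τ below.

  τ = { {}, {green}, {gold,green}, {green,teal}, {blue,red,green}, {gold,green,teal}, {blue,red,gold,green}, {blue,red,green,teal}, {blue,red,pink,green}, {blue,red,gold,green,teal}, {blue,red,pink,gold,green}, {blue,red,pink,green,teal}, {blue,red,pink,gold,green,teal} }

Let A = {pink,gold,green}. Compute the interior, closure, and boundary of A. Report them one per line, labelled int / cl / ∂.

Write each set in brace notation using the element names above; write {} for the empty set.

int(A) = {gold,green}
cl(A)  = {blue,red,pink,gold,green,teal}
∂A     = {blue,red,pink,teal}

interior: largest open inside A is {gold,green} (from {}, {green}, {gold,green})
cl via duality: int({blue,red,teal}) = {}, so X∖{} = {blue,red,pink,gold,green,teal}
cl∖int = {blue,red,pink,teal}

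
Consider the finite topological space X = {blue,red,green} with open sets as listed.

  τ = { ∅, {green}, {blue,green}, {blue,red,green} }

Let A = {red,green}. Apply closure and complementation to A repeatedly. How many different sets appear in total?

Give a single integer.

6

complement {blue}; its interior ∅; cl(A) = X∖∅ = {blue,red,green}
With k = closure, c = complement:
  1. A     = {red,green}
  2. kA    = {blue,red,green}
  3. cA    = {blue}
  4. ckA   = ∅
  5. kcA   = {blue,red}
  6. ckcA  = {green}
k, c of each give nothing new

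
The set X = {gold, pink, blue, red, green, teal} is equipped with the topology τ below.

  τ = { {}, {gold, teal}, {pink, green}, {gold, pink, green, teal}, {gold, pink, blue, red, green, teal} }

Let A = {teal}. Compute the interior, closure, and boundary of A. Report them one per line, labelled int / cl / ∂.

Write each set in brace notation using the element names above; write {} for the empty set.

int(A) = {}
cl(A)  = {gold, blue, red, teal}
∂A     = {gold, blue, red, teal}

interior: largest open inside A is {} (from {})
cl via duality: int({gold, pink, blue, red, green}) = {pink, green}, so X∖{pink, green} = {gold, blue, red, teal}
cl∖int = {gold, blue, red, teal}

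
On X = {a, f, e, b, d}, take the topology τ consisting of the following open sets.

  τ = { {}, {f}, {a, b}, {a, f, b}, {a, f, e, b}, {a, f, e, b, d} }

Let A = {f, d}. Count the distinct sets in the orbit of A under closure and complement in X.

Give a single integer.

6

X∖A={a, e, b}, int(X∖A)={a, b}, hence cl(A)={f, e, d}
Orbit (k=closure, c=complement):
  1. A     = {f, d}
  2. kA    = {f, e, d}
  3. cA    = {a, e, b}
  4. ckA   = {a, b}
  5. kcA   = {a, e, b, d}
  6. ckcA  = {f}
(closed under both — stop)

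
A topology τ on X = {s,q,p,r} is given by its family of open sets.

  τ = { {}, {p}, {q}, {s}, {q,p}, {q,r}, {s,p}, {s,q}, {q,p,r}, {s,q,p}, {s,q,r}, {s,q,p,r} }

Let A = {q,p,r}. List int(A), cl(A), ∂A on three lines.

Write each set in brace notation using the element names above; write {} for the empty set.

U open, U⊆A: {}, {q}, {p}, {q,r}, {q,p}, {q,p,r}. int(A) = ⋃ = {q,p,r}
X∖A={s}, int(X∖A)={s}, hence cl(A)={q,p,r}
∂A: remove int from cl → {}

int(A) = {q,p,r}
cl(A)  = {q,p,r}
∂A     = {}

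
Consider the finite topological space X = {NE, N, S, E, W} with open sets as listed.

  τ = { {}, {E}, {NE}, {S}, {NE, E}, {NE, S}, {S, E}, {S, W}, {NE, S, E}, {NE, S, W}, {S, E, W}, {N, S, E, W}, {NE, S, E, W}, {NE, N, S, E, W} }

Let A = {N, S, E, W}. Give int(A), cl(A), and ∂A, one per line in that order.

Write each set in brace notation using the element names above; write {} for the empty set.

interior: largest open inside A is {N, S, E, W} (from {}, {S}, {E}, {S, E}, {S, W}, {S, E, W}, {N, S, E, W})
cl via duality: int({NE}) = {NE}, so X∖{NE} = {N, S, E, W}
cl∖int = {}

int(A) = {N, S, E, W}
cl(A)  = {N, S, E, W}
∂A     = {}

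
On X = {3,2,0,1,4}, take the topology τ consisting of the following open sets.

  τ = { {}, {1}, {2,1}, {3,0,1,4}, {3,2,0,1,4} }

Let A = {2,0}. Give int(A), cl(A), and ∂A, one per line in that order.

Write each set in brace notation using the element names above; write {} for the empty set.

int(A) = {}
cl(A)  = {3,2,0,4}
∂A     = {3,2,0,4}

open subsets of A: {}; so int(A) = {}
closure: X∖int(X∖A) = X∖{1} = {3,2,0,4}
∂A = {3,2,0,4} minus {} = {3,2,0,4}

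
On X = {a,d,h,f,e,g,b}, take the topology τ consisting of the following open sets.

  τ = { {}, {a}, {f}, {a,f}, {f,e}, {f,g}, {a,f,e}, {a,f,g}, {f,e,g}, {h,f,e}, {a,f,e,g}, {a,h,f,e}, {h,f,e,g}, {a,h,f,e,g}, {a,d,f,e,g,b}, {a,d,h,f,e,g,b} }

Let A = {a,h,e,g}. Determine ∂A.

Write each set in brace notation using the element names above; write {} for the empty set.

{d,h,e,g,b}

opens ⊆ A: {}, {a}; union → int = {a}
complement {d,f,b}; its interior {f}; cl(A) = X∖{f} = {a,d,h,e,g,b}
boundary = {a,d,h,e,g,b} ∖ {a} = {d,h,e,g,b}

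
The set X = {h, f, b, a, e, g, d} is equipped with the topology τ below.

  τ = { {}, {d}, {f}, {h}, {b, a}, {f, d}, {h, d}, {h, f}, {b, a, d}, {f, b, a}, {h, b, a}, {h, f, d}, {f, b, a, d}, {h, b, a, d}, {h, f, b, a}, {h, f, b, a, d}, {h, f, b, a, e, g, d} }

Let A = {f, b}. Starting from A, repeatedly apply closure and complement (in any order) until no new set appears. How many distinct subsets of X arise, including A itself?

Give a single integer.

10

closure: X∖int(X∖A) = X∖{h, d} = {f, b, a, e, g}
Let k=closure and c=complement:
  1. A     = {f, b}
  2. kA    = {f, b, a, e, g}
  3. cA    = {h, a, e, g, d}
  4. ckA   = {h, d}
  5. kcA   = {h, b, a, e, g, d}
  6. kckA  = {h, e, g, d}
  7. ckcA  = {f}
  8. ckckA = {f, b, a}
  9. kckcA = {f, e, g}
  10. ckckcA = {h, b, a, d}
— saturated at 10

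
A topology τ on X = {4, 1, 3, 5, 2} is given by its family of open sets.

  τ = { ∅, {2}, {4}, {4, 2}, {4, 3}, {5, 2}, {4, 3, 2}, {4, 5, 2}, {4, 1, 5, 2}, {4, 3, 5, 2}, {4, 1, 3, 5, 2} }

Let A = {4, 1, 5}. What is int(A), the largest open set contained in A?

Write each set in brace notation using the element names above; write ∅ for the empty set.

{4}

U open, U⊆A: ∅, {4}. int(A) = ⋃ = {4}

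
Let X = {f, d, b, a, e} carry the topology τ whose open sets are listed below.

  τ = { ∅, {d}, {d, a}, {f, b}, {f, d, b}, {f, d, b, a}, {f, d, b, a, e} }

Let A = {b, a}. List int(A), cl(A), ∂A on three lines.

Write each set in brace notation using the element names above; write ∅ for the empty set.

U open, U⊆A: ∅. int(A) = ⋃ = ∅
X∖A={f, d, e}, int(X∖A)={d}, hence cl(A)={f, b, a, e}
∂A: remove int from cl → {f, b, a, e}

int(A) = ∅
cl(A)  = {f, b, a, e}
∂A     = {f, b, a, e}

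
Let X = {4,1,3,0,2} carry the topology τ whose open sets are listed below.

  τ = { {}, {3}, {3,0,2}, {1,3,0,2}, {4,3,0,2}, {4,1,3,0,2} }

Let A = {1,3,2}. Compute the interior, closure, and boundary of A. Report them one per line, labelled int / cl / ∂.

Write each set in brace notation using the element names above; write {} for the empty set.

U open, U⊆A: {}, {3}. int(A) = ⋃ = {3}
X∖A={4,0}, int(X∖A)={}, hence cl(A)={4,1,3,0,2}
∂A: remove int from cl → {4,1,0,2}

int(A) = {3}
cl(A)  = {4,1,3,0,2}
∂A     = {4,1,0,2}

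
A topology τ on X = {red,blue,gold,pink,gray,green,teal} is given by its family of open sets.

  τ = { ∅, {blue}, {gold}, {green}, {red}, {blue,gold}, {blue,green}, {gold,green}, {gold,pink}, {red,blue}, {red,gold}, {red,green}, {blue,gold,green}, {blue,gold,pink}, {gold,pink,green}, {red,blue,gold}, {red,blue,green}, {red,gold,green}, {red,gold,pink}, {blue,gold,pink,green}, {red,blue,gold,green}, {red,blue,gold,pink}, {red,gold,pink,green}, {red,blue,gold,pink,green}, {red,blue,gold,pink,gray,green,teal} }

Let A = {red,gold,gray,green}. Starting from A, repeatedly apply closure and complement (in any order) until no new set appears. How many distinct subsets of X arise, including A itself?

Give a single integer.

cl via duality: int({blue,pink,teal}) = {blue}, so X∖{blue} = {red,gold,pink,gray,green,teal}
Write k for closure, c for complement:
  1. A     = {red,gold,gray,green}
  2. kA    = {red,gold,pink,gray,green,teal}
  3. cA    = {blue,pink,teal}
  4. ckA   = {blue}
  5. kcA   = {blue,pink,gray,teal}
  6. kckA  = {blue,gray,teal}
  7. ckcA  = {red,gold,green}
  8. ckckA = {red,gold,pink,green}
applying k or c yields no new set

8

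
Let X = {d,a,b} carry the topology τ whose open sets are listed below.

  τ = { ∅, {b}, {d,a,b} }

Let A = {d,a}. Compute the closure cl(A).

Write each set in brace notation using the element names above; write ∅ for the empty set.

{d,a}

X∖A={b}, int(X∖A)={b}, hence cl(A)={d,a}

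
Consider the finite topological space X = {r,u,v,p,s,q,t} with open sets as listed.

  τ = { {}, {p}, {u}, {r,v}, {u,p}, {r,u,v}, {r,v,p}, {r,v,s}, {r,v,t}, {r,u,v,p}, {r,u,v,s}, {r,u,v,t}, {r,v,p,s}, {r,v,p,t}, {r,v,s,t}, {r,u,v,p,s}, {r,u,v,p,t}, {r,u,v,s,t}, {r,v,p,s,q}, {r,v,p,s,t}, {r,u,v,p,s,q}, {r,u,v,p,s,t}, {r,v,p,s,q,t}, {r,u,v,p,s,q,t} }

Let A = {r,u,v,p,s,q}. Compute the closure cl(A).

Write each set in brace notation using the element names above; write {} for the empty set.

{r,u,v,p,s,q,t}

X∖A={t}, int(X∖A)={}, hence cl(A)={r,u,v,p,s,q,t}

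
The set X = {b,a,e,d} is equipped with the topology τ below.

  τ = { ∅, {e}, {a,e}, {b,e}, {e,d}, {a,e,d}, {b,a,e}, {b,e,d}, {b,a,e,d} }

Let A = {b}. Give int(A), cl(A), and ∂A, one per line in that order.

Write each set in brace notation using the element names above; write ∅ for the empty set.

U open, U⊆A: ∅. int(A) = ⋃ = ∅
X∖A={a,e,d}, int(X∖A)={a,e,d}, hence cl(A)={b}
∂A: remove int from cl → {b}

int(A) = ∅
cl(A)  = {b}
∂A     = {b}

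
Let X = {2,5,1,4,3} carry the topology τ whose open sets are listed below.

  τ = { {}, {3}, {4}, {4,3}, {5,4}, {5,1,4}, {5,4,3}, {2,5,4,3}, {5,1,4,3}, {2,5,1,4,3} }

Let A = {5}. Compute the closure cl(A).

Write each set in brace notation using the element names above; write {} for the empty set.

{2,5,1}

complement {2,1,4,3}; its interior {4,3}; cl(A) = X∖{4,3} = {2,5,1}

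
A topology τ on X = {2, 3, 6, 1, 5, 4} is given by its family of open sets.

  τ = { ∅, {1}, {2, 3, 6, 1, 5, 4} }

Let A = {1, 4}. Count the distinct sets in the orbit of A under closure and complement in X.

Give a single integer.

X∖A={2, 3, 6, 5}, int(X∖A)=∅, hence cl(A)={2, 3, 6, 1, 5, 4}
Orbit (k=closure, c=complement):
  1. A     = {1, 4}
  2. kA    = {2, 3, 6, 1, 5, 4}
  3. cA    = {2, 3, 6, 5}
  4. ckA   = ∅
  5. kcA   = {2, 3, 6, 5, 4}
  6. ckcA  = {1}
(closed under both — stop)

6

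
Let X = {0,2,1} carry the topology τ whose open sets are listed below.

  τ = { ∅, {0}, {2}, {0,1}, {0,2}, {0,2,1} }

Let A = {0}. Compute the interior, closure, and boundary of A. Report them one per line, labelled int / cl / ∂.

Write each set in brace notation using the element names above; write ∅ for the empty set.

int(A) = {0}
cl(A)  = {0,1}
∂A     = {1}

interior: largest open inside A is {0} (from ∅, {0})
cl via duality: int({2,1}) = {2}, so X∖{2} = {0,1}
cl∖int = {1}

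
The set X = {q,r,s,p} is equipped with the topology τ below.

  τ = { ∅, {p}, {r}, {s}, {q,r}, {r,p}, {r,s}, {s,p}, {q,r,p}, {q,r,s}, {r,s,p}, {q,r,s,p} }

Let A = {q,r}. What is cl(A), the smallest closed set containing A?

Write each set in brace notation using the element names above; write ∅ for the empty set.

{q,r}

closure: X∖int(X∖A) = X∖{s,p} = {q,r}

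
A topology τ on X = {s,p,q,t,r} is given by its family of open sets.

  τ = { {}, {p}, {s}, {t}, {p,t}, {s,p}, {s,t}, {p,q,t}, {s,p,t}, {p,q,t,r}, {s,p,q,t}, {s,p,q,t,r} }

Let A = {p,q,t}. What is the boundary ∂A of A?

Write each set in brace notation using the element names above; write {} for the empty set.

{r}

interior: largest open inside A is {p,q,t} (from {}, {t}, {p}, {p,t}, {p,q,t})
cl via duality: int({s,r}) = {s}, so X∖{s} = {p,q,t,r}
cl∖int = {r}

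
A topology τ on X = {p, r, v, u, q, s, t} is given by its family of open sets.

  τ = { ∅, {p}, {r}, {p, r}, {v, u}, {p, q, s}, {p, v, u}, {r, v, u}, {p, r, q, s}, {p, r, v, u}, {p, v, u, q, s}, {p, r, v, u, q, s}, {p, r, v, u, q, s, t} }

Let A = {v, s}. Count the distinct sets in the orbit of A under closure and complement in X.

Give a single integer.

10

cl via duality: int({p, r, u, q, t}) = {p, r}, so X∖{p, r} = {v, u, q, s, t}
Write k for closure, c for complement:
  1. A     = {v, s}
  2. kA    = {v, u, q, s, t}
  3. cA    = {p, r, u, q, t}
  4. ckA   = {p, r}
  5. kcA   = {p, r, v, u, q, s, t}
  6. kckA  = {p, r, q, s, t}
  7. ckcA  = ∅
  8. ckckA = {v, u}
  9. kckckA = {v, u, t}
  10. ckckckA = {p, r, q, s}
applying k or c yields no new set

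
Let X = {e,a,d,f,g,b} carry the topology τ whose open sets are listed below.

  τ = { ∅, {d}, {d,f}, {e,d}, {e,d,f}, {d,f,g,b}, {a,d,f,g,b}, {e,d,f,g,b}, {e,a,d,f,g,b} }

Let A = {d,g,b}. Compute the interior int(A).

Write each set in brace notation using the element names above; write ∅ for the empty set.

{d}

open subsets of A: ∅, {d}; so int(A) = {d}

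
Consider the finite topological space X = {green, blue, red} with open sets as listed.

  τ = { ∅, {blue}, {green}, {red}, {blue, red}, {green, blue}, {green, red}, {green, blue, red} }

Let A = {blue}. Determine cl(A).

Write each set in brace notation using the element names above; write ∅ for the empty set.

{blue}

complement {green, red}; its interior {green, red}; cl(A) = X∖{green, red} = {blue}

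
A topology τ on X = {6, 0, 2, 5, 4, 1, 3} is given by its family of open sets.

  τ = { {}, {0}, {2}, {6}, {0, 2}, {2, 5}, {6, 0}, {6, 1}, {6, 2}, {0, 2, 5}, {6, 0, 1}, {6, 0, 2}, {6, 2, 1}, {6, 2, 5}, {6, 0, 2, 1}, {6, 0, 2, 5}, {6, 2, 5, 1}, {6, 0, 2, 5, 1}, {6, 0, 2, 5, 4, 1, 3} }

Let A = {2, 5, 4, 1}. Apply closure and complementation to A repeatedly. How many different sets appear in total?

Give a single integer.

closure: X∖int(X∖A) = X∖{6, 0} = {2, 5, 4, 1, 3}
Let k=closure and c=complement:
  1. A     = {2, 5, 4, 1}
  2. kA    = {2, 5, 4, 1, 3}
  3. cA    = {6, 0, 3}
  4. ckA   = {6, 0}
  5. kcA   = {6, 0, 4, 1, 3}
  6. ckcA  = {2, 5}
  7. kckcA = {2, 5, 4, 3}
  8. ckckcA = {6, 0, 1}
— saturated at 8

8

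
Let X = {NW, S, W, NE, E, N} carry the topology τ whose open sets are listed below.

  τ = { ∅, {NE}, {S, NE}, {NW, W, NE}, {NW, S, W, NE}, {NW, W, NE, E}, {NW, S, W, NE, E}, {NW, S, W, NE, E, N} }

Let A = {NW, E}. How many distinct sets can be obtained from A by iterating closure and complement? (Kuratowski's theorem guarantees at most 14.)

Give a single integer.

6

closure: X∖int(X∖A) = X∖{S, NE} = {NW, W, E, N}
Let k=closure and c=complement:
  1. A     = {NW, E}
  2. kA    = {NW, W, E, N}
  3. cA    = {S, W, NE, N}
  4. ckA   = {S, NE}
  5. kcA   = {NW, S, W, NE, E, N}
  6. ckcA  = ∅
— saturated at 6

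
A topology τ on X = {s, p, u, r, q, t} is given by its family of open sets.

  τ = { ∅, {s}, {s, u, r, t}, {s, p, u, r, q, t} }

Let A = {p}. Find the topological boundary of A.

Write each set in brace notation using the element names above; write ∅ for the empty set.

{p, q}

open subsets of A: ∅; so int(A) = ∅
closure: X∖int(X∖A) = X∖{s, u, r, t} = {p, q}
∂A = {p, q} minus ∅ = {p, q}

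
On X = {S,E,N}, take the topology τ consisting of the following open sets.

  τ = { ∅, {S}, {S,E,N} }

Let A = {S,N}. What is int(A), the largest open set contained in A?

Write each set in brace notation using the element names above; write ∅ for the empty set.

{S}

interior: largest open inside A is {S} (from ∅, {S})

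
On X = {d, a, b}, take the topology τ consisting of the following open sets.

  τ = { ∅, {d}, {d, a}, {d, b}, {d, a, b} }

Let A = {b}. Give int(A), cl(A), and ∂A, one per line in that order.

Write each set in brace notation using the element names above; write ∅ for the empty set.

int(A) = ∅
cl(A)  = {b}
∂A     = {b}

U open, U⊆A: ∅. int(A) = ⋃ = ∅
X∖A={d, a}, int(X∖A)={d, a}, hence cl(A)={b}
∂A: remove int from cl → {b}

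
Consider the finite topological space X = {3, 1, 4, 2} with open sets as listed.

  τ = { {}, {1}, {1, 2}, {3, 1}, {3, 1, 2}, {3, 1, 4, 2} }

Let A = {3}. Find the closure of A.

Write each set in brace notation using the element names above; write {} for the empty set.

cl via duality: int({1, 4, 2}) = {1, 2}, so X∖{1, 2} = {3, 4}

{3, 4}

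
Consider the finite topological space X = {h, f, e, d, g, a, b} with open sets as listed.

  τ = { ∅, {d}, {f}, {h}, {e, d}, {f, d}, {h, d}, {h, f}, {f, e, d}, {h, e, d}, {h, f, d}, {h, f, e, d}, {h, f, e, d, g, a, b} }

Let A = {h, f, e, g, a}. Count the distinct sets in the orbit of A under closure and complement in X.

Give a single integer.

closure: X∖int(X∖A) = X∖{d} = {h, f, e, g, a, b}
Let k=closure and c=complement:
  1. A     = {h, f, e, g, a}
  2. kA    = {h, f, e, g, a, b}
  3. cA    = {d, b}
  4. ckA   = {d}
  5. kcA   = {e, d, g, a, b}
  6. ckcA  = {h, f}
  7. kckcA = {h, f, g, a, b}
  8. ckckcA = {e, d}
— saturated at 8

8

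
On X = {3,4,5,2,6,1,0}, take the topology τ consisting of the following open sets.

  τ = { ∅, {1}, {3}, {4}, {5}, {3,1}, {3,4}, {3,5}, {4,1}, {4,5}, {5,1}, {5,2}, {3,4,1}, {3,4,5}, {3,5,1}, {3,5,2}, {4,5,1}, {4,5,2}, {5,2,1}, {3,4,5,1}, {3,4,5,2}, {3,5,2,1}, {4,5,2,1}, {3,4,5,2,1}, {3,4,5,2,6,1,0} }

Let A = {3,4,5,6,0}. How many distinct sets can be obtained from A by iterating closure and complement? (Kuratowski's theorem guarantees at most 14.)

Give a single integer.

8

closure: X∖int(X∖A) = X∖{1} = {3,4,5,2,6,0}
Let k=closure and c=complement:
  1. A     = {3,4,5,6,0}
  2. kA    = {3,4,5,2,6,0}
  3. cA    = {2,1}
  4. ckA   = {1}
  5. kcA   = {2,6,1,0}
  6. kckA  = {6,1,0}
  7. ckcA  = {3,4,5}
  8. ckckA = {3,4,5,2}
— saturated at 8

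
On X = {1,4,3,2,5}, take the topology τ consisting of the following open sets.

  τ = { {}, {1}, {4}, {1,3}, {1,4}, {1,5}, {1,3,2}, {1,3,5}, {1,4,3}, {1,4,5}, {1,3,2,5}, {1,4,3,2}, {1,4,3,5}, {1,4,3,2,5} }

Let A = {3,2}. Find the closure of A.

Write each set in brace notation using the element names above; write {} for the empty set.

{3,2}

X∖A={1,4,5}, int(X∖A)={1,4,5}, hence cl(A)={3,2}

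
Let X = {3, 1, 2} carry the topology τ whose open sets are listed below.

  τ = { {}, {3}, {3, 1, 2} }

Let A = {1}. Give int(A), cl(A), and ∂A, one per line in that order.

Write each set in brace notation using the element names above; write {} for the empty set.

interior: largest open inside A is {} (from {})
cl via duality: int({3, 2}) = {3}, so X∖{3} = {1, 2}
cl∖int = {1, 2}

int(A) = {}
cl(A)  = {1, 2}
∂A     = {1, 2}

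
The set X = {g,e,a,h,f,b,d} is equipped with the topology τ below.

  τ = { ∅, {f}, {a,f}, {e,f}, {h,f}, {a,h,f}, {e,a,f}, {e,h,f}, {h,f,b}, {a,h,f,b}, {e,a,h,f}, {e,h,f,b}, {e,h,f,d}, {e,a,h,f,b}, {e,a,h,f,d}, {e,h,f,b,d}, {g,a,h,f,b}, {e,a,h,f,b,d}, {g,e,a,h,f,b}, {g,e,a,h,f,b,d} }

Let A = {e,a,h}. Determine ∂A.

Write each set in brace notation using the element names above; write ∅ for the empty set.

{g,e,a,h,b,d}

U open, U⊆A: ∅. int(A) = ⋃ = ∅
X∖A={g,f,b,d}, int(X∖A)={f}, hence cl(A)={g,e,a,h,b,d}
∂A: remove int from cl → {g,e,a,h,b,d}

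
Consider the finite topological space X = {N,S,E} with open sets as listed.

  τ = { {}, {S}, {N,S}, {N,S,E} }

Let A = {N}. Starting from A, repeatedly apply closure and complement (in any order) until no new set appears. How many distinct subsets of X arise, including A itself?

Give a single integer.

6

complement {S,E}; its interior {S}; cl(A) = X∖{S} = {N,E}
With k = closure, c = complement:
  1. A     = {N}
  2. kA    = {N,E}
  3. cA    = {S,E}
  4. ckA   = {S}
  5. kcA   = {N,S,E}
  6. ckcA  = {}
k, c of each give nothing new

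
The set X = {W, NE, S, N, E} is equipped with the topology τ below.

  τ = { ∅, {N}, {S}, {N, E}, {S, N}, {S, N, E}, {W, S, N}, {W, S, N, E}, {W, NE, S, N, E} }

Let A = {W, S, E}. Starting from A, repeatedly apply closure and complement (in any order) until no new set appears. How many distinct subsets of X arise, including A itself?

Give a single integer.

cl via duality: int({NE, N}) = {N}, so X∖{N} = {W, NE, S, E}
Write k for closure, c for complement:
  1. A     = {W, S, E}
  2. kA    = {W, NE, S, E}
  3. cA    = {NE, N}
  4. ckA   = {N}
  5. kcA   = {W, NE, N, E}
  6. ckcA  = {S}
  7. kckcA = {W, NE, S}
  8. ckckcA = {N, E}
applying k or c yields no new set

8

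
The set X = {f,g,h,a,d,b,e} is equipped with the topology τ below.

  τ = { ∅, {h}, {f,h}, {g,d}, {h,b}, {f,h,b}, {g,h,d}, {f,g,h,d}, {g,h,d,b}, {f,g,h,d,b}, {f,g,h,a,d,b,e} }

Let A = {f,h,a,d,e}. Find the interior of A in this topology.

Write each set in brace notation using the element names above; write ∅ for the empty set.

interior: largest open inside A is {f,h} (from ∅, {h}, {f,h})

{f,h}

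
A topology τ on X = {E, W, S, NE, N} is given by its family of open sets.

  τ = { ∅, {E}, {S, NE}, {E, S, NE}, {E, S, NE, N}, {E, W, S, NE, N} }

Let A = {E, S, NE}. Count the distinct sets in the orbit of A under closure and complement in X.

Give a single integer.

4

complement {W, N}; its interior ∅; cl(A) = X∖∅ = {E, W, S, NE, N}
With k = closure, c = complement:
  1. A     = {E, S, NE}
  2. kA    = {E, W, S, NE, N}
  3. cA    = {W, N}
  4. ckA   = ∅
k, c of each give nothing new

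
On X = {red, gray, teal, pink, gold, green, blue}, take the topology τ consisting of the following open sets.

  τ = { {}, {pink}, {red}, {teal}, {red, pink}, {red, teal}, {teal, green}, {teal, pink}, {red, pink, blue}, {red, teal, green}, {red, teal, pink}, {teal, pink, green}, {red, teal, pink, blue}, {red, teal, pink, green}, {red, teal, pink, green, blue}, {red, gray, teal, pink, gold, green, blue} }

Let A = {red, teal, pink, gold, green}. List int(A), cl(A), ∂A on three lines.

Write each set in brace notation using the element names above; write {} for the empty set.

opens ⊆ A: {}, {pink}, {red}, {teal}, {teal, green}, {red, pink}, {red, teal}, {teal, pink}, {red, teal, green}, {red, teal, pink}, {teal, pink, green}, {red, teal, pink, green}; union → int = {red, teal, pink, green}
complement {gray, blue}; its interior {}; cl(A) = X∖{} = {red, gray, teal, pink, gold, green, blue}
boundary = {red, gray, teal, pink, gold, green, blue} ∖ {red, teal, pink, green} = {gray, gold, blue}

int(A) = {red, teal, pink, green}
cl(A)  = {red, gray, teal, pink, gold, green, blue}
∂A     = {gray, gold, blue}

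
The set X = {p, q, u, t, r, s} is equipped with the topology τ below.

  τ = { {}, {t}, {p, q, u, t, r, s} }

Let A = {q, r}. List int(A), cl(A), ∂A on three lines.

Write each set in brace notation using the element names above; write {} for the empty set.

opens ⊆ A: {}; union → int = {}
complement {p, u, t, s}; its interior {t}; cl(A) = X∖{t} = {p, q, u, r, s}
boundary = {p, q, u, r, s} ∖ {} = {p, q, u, r, s}

int(A) = {}
cl(A)  = {p, q, u, r, s}
∂A     = {p, q, u, r, s}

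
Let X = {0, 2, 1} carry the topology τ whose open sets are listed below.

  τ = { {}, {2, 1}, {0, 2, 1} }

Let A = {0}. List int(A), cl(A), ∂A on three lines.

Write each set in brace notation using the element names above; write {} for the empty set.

open subsets of A: {}; so int(A) = {}
closure: X∖int(X∖A) = X∖{2, 1} = {0}
∂A = {0} minus {} = {0}

int(A) = {}
cl(A)  = {0}
∂A     = {0}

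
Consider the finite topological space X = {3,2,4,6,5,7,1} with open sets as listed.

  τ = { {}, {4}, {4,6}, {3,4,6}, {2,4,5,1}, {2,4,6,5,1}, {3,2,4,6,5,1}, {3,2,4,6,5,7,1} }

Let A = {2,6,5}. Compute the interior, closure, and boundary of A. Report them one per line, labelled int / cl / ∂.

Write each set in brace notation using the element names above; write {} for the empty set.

U open, U⊆A: {}. int(A) = ⋃ = {}
X∖A={3,4,7,1}, int(X∖A)={4}, hence cl(A)={3,2,6,5,7,1}
∂A: remove int from cl → {3,2,6,5,7,1}

int(A) = {}
cl(A)  = {3,2,6,5,7,1}
∂A     = {3,2,6,5,7,1}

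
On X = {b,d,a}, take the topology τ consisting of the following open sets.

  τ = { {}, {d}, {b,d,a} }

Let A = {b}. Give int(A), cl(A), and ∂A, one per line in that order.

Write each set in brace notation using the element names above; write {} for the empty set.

int(A) = {}
cl(A)  = {b,a}
∂A     = {b,a}

opens ⊆ A: {}; union → int = {}
complement {d,a}; its interior {d}; cl(A) = X∖{d} = {b,a}
boundary = {b,a} ∖ {} = {b,a}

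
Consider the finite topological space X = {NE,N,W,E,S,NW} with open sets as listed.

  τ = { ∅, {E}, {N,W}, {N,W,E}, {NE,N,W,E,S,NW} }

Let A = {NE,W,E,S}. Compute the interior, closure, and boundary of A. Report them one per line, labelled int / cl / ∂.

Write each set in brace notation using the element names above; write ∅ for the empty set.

U open, U⊆A: ∅, {E}. int(A) = ⋃ = {E}
X∖A={N,NW}, int(X∖A)=∅, hence cl(A)={NE,N,W,E,S,NW}
∂A: remove int from cl → {NE,N,W,S,NW}

int(A) = {E}
cl(A)  = {NE,N,W,E,S,NW}
∂A     = {NE,N,W,S,NW}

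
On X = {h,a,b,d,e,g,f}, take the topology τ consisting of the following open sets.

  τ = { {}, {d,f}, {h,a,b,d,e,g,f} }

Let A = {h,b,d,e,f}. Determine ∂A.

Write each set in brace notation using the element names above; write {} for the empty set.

{h,a,b,e,g}

interior: largest open inside A is {d,f} (from {}, {d,f})
cl via duality: int({a,g}) = {}, so X∖{} = {h,a,b,d,e,g,f}
cl∖int = {h,a,b,e,g}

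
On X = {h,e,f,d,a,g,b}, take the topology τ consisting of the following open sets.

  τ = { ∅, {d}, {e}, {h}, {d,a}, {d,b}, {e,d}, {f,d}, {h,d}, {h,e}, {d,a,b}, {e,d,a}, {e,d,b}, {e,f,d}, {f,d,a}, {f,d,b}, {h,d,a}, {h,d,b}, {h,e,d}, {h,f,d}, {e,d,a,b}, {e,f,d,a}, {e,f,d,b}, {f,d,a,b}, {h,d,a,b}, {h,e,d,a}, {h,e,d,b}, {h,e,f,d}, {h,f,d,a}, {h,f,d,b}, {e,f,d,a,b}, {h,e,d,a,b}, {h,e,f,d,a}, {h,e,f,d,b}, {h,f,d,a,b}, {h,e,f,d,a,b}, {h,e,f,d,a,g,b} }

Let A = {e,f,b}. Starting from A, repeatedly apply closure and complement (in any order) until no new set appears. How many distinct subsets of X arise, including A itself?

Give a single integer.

8

closure: X∖int(X∖A) = X∖{h,d,a} = {e,f,g,b}
Let k=closure and c=complement:
  1. A     = {e,f,b}
  2. kA    = {e,f,g,b}
  3. cA    = {h,d,a,g}
  4. ckA   = {h,d,a}
  5. kcA   = {h,f,d,a,g,b}
  6. ckcA  = {e}
  7. kckcA = {e,g}
  8. ckckcA = {h,f,d,a,b}
— saturated at 8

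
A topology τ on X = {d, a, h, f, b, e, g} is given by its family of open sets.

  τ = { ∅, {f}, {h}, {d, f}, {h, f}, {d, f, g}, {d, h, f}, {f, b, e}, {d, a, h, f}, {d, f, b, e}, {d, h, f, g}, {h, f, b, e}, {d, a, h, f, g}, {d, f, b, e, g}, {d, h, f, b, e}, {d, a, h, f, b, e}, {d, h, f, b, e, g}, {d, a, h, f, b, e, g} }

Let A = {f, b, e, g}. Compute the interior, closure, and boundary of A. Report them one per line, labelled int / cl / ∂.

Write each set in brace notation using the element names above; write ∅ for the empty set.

open subsets of A: ∅, {f}, {f, b, e}; so int(A) = {f, b, e}
closure: X∖int(X∖A) = X∖{h} = {d, a, f, b, e, g}
∂A = {d, a, f, b, e, g} minus {f, b, e} = {d, a, g}

int(A) = {f, b, e}
cl(A)  = {d, a, f, b, e, g}
∂A     = {d, a, g}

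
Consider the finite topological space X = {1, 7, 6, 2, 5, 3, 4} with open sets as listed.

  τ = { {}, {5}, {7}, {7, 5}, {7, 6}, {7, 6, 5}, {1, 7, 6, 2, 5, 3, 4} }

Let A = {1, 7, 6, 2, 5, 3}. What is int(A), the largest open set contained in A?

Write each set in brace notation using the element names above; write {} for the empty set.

U open, U⊆A: {}, {5}, {7}, {7, 6}, {7, 5}, {7, 6, 5}. int(A) = ⋃ = {7, 6, 5}

{7, 6, 5}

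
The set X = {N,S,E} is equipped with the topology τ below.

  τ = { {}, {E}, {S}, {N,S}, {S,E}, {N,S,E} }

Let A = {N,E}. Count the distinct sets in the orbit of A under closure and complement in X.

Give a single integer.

X∖A={S}, int(X∖A)={S}, hence cl(A)={N,E}
Orbit (k=closure, c=complement):
  1. A     = {N,E}
  2. cA    = {S}
  3. kcA   = {N,S}
  4. ckcA  = {E}
(closed under both — stop)

4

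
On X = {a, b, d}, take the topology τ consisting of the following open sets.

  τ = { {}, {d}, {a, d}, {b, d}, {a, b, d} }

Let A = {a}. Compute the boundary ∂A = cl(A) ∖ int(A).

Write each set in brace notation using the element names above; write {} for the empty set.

{a}

U open, U⊆A: {}. int(A) = ⋃ = {}
X∖A={b, d}, int(X∖A)={b, d}, hence cl(A)={a}
∂A: remove int from cl → {a}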